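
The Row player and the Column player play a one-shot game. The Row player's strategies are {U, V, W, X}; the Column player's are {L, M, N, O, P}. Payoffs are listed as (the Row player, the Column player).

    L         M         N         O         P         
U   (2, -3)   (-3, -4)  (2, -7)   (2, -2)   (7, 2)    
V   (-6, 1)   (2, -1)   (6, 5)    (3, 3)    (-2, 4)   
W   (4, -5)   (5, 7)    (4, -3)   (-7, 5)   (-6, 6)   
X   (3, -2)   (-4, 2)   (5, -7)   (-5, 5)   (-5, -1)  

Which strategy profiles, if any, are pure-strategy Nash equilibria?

Find each player's best response to every opponent strategy; NE are the intersections.
The Row player's best responses — vs L: W (payoff 4); vs M: W (payoff 5); vs N: V (payoff 6); vs O: V (payoff 3); vs P: U (payoff 7).
The Column player's best responses — vs U: P (payoff 2); vs V: N (payoff 5); vs W: M (payoff 7); vs X: O (payoff 5).
Mutual best responses occur at (U, P), (V, N), and (W, M); at each, neither player gains by switching.

(U, P), (V, N), and (W, M)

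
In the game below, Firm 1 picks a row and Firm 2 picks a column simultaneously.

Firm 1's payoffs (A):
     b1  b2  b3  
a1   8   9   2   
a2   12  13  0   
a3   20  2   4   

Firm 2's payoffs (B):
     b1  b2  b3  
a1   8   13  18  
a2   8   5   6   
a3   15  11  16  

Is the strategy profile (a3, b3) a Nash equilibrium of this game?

Holding Firm 2 at b3: Firm 1 gets 4 from a3, versus 2 from a1, 0 from a2. No profitable deviation for Firm 1.
Holding Firm 1 at a3: Firm 2 gets 16 from b3, versus 15 from b1, 11 from b2. No profitable deviation for Firm 2 either.

Yes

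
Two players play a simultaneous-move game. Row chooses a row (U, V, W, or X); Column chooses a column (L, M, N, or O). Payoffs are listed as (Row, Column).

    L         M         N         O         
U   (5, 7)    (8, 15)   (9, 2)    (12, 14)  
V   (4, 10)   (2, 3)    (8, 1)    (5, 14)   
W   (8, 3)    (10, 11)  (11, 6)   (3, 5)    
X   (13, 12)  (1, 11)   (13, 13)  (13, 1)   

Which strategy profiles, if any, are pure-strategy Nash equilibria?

(W, M) and (X, N)

Check mutual best responses: a cell is a NE iff neither player can gain by unilaterally deviating.
Row's best responses — vs L: X (payoff 13); vs M: W (payoff 10); vs N: X (payoff 13); vs O: X (payoff 13).
Column's best responses — vs U: M (payoff 15); vs V: O (payoff 14); vs W: M (payoff 11); vs X: N (payoff 13).
Mutual best responses occur at (W, M) and (X, N); at each, neither player gains by switching.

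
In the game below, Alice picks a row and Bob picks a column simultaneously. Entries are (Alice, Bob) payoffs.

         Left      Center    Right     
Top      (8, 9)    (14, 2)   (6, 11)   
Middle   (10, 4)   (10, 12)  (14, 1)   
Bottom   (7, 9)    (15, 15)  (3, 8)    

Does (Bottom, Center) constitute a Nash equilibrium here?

Holding Bob at Center: Alice gets 15 from Bottom, versus 14 from Top, 10 from Middle. No profitable deviation for Alice.
Holding Alice at Bottom: Bob gets 15 from Center, versus 9 from Left, 8 from Right. No profitable deviation for Bob either.

Yes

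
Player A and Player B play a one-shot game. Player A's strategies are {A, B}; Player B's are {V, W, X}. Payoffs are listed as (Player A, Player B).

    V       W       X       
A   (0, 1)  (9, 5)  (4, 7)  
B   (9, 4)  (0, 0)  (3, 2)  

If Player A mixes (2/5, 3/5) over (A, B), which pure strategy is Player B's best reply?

X

Player B's best reply maximizes expected payoff against the mix.
V: (2/5)·1 + (3/5)·4 = 14/5
W: (2/5)·5 + (3/5)·0 = 2
X: (2/5)·7 + (3/5)·2 = 4
Highest expected payoff is 4, from X.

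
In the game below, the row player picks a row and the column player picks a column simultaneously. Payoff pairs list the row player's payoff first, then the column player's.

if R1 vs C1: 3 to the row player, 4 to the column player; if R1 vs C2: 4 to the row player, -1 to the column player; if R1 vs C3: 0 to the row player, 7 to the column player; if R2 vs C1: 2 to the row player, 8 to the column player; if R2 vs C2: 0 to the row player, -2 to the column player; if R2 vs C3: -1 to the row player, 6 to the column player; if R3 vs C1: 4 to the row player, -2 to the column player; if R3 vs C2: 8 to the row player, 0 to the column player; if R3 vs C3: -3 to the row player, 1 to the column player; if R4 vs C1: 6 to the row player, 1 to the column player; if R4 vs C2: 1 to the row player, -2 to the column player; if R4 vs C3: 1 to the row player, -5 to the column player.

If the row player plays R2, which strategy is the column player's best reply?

With the row player fixed at R2, the column player's payoffs are: C1 → 8, C2 → -2, C3 → 6.
The maximum is 8, achieved by C1.

C1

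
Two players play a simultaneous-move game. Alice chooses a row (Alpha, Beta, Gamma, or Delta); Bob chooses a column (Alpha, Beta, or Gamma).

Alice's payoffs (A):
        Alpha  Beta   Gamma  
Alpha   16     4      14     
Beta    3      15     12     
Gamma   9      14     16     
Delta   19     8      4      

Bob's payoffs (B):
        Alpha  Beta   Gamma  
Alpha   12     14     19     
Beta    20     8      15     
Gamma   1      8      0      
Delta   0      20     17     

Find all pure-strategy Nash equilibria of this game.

No pure-strategy Nash equilibrium

A profile is a Nash equilibrium when each player is best-responding to the other.
Alice's best responses — vs Alpha: Delta (payoff 19); vs Beta: Beta (payoff 15); vs Gamma: Gamma (payoff 16).
Bob's best responses — vs Alpha: Gamma (payoff 19); vs Beta: Alpha (payoff 20); vs Gamma: Beta (payoff 8); vs Delta: Beta (payoff 20).
No cell has both players best-responding. For instance, Alice's best reply to Gamma is Gamma, but against Gamma Bob prefers Beta over Gamma.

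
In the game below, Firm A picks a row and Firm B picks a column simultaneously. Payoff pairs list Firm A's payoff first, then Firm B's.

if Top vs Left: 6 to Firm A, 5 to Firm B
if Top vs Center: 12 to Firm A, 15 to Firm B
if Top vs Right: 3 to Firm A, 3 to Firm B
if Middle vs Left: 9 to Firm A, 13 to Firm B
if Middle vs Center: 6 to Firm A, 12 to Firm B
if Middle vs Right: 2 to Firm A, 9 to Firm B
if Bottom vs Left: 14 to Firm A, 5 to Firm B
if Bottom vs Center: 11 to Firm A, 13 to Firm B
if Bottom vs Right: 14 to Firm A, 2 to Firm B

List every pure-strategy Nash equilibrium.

A profile is a Nash equilibrium when each player is best-responding to the other.
Firm A's best responses — vs Left: Bottom (payoff 14); vs Center: Top (payoff 12); vs Right: Bottom (payoff 14).
Firm B's best responses — vs Top: Center (payoff 15); vs Middle: Left (payoff 13); vs Bottom: Center (payoff 13).
The only mutual best response is (Top, Center); neither player gains by switching there.

(Top, Center)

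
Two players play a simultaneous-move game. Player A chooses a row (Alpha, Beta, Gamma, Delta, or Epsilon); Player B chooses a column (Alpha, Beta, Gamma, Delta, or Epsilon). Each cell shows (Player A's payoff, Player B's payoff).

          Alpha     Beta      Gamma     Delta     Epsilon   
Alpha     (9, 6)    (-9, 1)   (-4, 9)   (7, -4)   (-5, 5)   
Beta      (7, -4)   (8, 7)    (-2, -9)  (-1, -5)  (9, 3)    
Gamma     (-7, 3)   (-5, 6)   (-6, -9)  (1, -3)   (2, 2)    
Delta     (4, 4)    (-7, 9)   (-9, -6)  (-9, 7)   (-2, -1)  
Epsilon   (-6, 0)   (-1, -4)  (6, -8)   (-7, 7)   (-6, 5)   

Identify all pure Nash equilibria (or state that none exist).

(Beta, Beta)

A profile is a Nash equilibrium when each player is best-responding to the other.
Player A's best responses — vs Alpha: Alpha (payoff 9); vs Beta: Beta (payoff 8); vs Gamma: Epsilon (payoff 6); vs Delta: Alpha (payoff 7); vs Epsilon: Beta (payoff 9).
Player B's best responses — vs Alpha: Gamma (payoff 9); vs Beta: Beta (payoff 7); vs Gamma: Beta (payoff 6); vs Delta: Beta (payoff 9); vs Epsilon: Delta (payoff 7).
The only mutual best response is (Beta, Beta); neither player gains by switching there.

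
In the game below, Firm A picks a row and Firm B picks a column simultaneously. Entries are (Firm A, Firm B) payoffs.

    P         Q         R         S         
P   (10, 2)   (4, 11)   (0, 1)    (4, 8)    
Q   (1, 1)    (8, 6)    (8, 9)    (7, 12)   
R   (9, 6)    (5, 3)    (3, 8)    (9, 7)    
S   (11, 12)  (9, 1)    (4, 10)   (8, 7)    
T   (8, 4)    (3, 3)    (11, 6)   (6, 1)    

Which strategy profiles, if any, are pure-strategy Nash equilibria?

(S, P) and (T, R)

A profile is a Nash equilibrium when each player is best-responding to the other.
Firm A's best responses — vs P: S (payoff 11); vs Q: S (payoff 9); vs R: T (payoff 11); vs S: R (payoff 9).
Firm B's best responses — vs P: Q (payoff 11); vs Q: S (payoff 12); vs R: R (payoff 8); vs S: P (payoff 12); vs T: R (payoff 6).
Mutual best responses occur at (S, P) and (T, R); at each, neither player gains by switching.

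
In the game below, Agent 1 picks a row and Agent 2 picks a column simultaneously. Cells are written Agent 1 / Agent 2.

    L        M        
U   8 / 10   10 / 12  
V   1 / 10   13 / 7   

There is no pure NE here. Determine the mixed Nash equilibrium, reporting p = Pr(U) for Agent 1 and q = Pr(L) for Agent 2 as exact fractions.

In a mixed NE each player is indifferent between their pure strategies, so the opponent's mix sets the indifference.
Agent 2 indifferent between L and M: p·10 + (1−p)·10 = p·12 + (1−p)·7 ⟹ 10 + 0p = 7 + 5p ⟹ p = 3/5.
Agent 1 indifferent between U and V: q·8 + (1−q)·10 = q·1 + (1−q)·13 ⟹ 10 + (-2)q = 13 + (-12)q ⟹ q = 3/10.

p = 3/5, q = 3/10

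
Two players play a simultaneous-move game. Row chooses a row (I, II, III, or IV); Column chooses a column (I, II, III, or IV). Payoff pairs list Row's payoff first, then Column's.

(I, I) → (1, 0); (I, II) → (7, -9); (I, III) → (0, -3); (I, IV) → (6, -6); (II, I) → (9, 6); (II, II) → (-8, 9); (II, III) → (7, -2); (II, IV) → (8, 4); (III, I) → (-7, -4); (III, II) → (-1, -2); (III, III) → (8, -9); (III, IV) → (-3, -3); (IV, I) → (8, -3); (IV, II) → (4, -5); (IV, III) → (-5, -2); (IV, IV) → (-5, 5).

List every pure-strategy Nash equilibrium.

A profile is a Nash equilibrium when each player is best-responding to the other.
Row's best responses — vs I: II (payoff 9); vs II: I (payoff 7); vs III: III (payoff 8); vs IV: II (payoff 8).
Column's best responses — vs I: I (payoff 0); vs II: II (payoff 9); vs III: II (payoff -2); vs IV: IV (payoff 5).
No cell has both players best-responding. For instance, Row's best reply to IV is II, but against II Column prefers II over IV.

No pure-strategy Nash equilibrium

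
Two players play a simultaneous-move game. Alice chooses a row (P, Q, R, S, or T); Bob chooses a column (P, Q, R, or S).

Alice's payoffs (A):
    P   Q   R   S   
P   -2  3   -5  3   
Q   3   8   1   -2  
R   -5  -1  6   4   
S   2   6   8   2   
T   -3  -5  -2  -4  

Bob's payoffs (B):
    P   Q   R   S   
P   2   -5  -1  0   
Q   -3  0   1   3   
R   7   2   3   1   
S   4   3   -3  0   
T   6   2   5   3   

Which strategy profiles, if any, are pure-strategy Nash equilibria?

Find each player's best response to every opponent strategy; NE are the intersections.
Alice's best responses — vs P: Q (payoff 3); vs Q: Q (payoff 8); vs R: S (payoff 8); vs S: R (payoff 4).
Bob's best responses — vs P: P (payoff 2); vs Q: S (payoff 3); vs R: P (payoff 7); vs S: P (payoff 4); vs T: P (payoff 6).
No cell has both players best-responding. For instance, Alice's best reply to R is S, but against S Bob prefers P over R.

There is no pure-strategy Nash equilibrium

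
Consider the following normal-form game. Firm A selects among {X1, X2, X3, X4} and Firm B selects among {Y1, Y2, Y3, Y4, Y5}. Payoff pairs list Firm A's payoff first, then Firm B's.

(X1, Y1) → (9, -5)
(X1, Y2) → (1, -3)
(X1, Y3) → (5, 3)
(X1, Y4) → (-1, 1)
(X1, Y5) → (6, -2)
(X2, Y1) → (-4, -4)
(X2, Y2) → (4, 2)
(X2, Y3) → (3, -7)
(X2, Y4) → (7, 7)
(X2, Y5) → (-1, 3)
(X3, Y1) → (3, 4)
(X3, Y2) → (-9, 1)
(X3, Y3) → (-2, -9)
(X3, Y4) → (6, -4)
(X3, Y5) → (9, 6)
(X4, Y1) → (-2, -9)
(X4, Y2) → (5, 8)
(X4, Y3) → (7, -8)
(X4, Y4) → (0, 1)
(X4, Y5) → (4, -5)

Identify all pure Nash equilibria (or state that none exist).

(X2, Y4), (X3, Y5), and (X4, Y2)

A profile is a Nash equilibrium when each player is best-responding to the other.
Firm A's best responses — vs Y1: X1 (payoff 9); vs Y2: X4 (payoff 5); vs Y3: X4 (payoff 7); vs Y4: X2 (payoff 7); vs Y5: X3 (payoff 9).
Firm B's best responses — vs X1: Y3 (payoff 3); vs X2: Y4 (payoff 7); vs X3: Y5 (payoff 6); vs X4: Y2 (payoff 8).
Mutual best responses occur at (X2, Y4), (X3, Y5), and (X4, Y2); at each, neither player gains by switching.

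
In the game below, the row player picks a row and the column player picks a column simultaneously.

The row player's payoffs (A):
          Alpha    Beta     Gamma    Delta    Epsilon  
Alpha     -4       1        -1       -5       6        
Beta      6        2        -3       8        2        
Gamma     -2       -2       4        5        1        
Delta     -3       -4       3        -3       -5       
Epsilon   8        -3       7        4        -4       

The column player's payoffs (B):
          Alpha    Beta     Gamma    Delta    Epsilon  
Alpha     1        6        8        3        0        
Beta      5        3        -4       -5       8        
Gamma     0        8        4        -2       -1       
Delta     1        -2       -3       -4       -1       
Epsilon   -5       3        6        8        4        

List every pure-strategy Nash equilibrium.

None

A profile is a Nash equilibrium when each player is best-responding to the other.
The row player's best responses — vs Alpha: Epsilon (payoff 8); vs Beta: Beta (payoff 2); vs Gamma: Epsilon (payoff 7); vs Delta: Beta (payoff 8); vs Epsilon: Alpha (payoff 6).
The column player's best responses — vs Alpha: Gamma (payoff 8); vs Beta: Epsilon (payoff 8); vs Gamma: Beta (payoff 8); vs Delta: Alpha (payoff 1); vs Epsilon: Delta (payoff 8).
No cell has both players best-responding. For instance, the row player's best reply to Epsilon is Alpha, but against Alpha the column player prefers Gamma over Epsilon.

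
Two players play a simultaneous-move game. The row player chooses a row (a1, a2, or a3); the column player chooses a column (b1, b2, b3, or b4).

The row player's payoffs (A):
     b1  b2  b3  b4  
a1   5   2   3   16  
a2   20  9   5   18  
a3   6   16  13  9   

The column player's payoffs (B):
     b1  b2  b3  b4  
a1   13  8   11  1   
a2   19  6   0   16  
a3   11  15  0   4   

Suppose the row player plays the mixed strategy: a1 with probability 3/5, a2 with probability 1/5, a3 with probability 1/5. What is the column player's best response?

The column player's best reply maximizes expected payoff against the mix.
b1: (3/5)·13 + (1/5)·19 + (1/5)·11 = 69/5
b2: (3/5)·8 + (1/5)·6 + (1/5)·15 = 9
b3: (3/5)·11 + (1/5)·0 + (1/5)·0 = 33/5
b4: (3/5)·1 + (1/5)·16 + (1/5)·4 = 23/5
Highest expected payoff is 69/5, from b1.

b1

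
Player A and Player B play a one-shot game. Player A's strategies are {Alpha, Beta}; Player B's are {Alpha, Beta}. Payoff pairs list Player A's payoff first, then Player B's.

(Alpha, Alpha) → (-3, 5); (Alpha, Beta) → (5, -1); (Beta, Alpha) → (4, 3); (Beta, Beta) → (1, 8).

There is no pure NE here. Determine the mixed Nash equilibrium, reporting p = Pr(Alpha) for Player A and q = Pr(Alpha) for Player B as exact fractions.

p = 5/11, q = 4/11

Each player's mixing probability is pinned down by making the *other* player indifferent.
Player B indifferent between Alpha and Beta: p·5 + (1−p)·3 = p·(-1) + (1−p)·8 ⟹ 3 + 2p = 8 + (-9)p ⟹ p = 5/11.
Player A indifferent between Alpha and Beta: q·(-3) + (1−q)·5 = q·4 + (1−q)·1 ⟹ 5 + (-8)q = 1 + 3q ⟹ q = 4/11.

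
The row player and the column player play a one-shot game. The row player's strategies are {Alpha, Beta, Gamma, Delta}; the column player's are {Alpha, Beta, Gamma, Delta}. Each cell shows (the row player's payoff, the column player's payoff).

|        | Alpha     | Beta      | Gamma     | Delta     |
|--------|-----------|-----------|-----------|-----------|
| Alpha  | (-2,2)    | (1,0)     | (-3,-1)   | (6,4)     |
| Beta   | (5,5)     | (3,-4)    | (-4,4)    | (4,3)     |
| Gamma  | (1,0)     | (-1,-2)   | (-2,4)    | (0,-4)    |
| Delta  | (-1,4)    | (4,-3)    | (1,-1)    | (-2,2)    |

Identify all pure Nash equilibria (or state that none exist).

(Alpha, Delta) and (Beta, Alpha)

Check mutual best responses: a cell is a NE iff neither player can gain by unilaterally deviating.
The row player's best responses — vs Alpha: Beta (payoff 5); vs Beta: Delta (payoff 4); vs Gamma: Delta (payoff 1); vs Delta: Alpha (payoff 6).
The column player's best responses — vs Alpha: Delta (payoff 4); vs Beta: Alpha (payoff 5); vs Gamma: Gamma (payoff 4); vs Delta: Alpha (payoff 4).
Mutual best responses occur at (Alpha, Delta) and (Beta, Alpha); at each, neither player gains by switching.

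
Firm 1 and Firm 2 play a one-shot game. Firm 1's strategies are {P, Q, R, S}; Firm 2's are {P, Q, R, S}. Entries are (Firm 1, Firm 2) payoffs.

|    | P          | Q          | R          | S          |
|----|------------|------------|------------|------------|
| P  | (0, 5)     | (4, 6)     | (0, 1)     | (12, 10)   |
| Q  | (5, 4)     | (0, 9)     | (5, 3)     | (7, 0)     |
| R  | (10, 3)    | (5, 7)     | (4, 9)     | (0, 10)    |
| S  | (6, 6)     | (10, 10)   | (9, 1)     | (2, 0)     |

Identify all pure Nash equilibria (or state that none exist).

(P, S) and (S, Q)

A profile is a Nash equilibrium when each player is best-responding to the other.
Firm 1's best responses — vs P: R (payoff 10); vs Q: S (payoff 10); vs R: S (payoff 9); vs S: P (payoff 12).
Firm 2's best responses — vs P: S (payoff 10); vs Q: Q (payoff 9); vs R: S (payoff 10); vs S: Q (payoff 10).
Mutual best responses occur at (P, S) and (S, Q); at each, neither player gains by switching.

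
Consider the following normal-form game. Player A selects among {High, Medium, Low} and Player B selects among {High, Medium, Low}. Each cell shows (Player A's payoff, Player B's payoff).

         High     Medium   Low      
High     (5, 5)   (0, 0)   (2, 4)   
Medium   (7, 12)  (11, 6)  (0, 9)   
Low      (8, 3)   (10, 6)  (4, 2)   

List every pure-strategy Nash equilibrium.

Find each player's best response to every opponent strategy; NE are the intersections.
Player A's best responses — vs High: Low (payoff 8); vs Medium: Medium (payoff 11); vs Low: Low (payoff 4).
Player B's best responses — vs High: High (payoff 5); vs Medium: High (payoff 12); vs Low: Medium (payoff 6).
No cell has both players best-responding. For instance, Player A's best reply to High is Low, but against Low Player B prefers Medium over High.

There is no pure-strategy Nash equilibrium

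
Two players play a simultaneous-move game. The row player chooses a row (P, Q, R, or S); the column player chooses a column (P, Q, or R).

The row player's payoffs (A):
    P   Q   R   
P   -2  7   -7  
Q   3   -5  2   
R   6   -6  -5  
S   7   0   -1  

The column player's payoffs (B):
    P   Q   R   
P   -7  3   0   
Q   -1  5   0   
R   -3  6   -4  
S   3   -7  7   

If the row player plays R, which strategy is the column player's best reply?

Q

With the row player fixed at R, the column player's payoffs are: P → -3, Q → 6, R → -4.
The maximum is 6, achieved by Q.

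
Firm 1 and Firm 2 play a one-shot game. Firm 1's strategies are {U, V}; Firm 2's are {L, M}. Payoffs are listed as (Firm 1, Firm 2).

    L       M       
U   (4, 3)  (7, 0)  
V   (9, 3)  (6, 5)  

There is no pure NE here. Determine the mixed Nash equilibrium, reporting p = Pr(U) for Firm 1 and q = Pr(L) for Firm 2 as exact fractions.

p = 2/5, q = 1/6

In a mixed NE each player is indifferent between their pure strategies, so the opponent's mix sets the indifference.
Firm 2 indifferent between L and M: p·3 + (1−p)·3 = p·0 + (1−p)·5 ⟹ 3 + 0p = 5 + (-5)p ⟹ p = 2/5.
Firm 1 indifferent between U and V: q·4 + (1−q)·7 = q·9 + (1−q)·6 ⟹ 7 + (-3)q = 6 + 3q ⟹ q = 1/6.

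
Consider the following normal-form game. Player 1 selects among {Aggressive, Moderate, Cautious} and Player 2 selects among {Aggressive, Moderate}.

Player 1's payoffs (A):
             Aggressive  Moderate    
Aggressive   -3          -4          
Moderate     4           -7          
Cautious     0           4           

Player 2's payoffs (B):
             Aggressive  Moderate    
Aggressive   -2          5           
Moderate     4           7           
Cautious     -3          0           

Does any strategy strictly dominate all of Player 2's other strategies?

A strategy is strictly dominant if it gives Player 2 a strictly higher payoff than every other strategy, against every choice by the opponent.
Moderate strictly dominates: vs Aggressive: 5 > -2; vs Moderate: 7 > 4; vs Cautious: 0 > -3.

Moderate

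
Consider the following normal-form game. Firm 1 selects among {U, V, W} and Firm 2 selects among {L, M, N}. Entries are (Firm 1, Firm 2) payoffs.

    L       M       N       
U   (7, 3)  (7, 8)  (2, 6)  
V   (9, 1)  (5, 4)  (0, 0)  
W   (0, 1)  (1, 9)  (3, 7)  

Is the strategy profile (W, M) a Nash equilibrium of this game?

Holding Firm 2 at M: Firm 1 gets 1 from W but could get 7 by switching to U. Firm 1 has a profitable deviation.

No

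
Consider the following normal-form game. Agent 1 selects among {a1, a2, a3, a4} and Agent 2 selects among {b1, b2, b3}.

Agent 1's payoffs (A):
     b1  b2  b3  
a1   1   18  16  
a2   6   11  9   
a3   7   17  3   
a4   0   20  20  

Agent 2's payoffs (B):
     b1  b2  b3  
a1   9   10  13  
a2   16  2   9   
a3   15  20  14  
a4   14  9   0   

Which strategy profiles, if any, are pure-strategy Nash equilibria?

There is no pure-strategy Nash equilibrium

Find each player's best response to every opponent strategy; NE are the intersections.
Agent 1's best responses — vs b1: a3 (payoff 7); vs b2: a4 (payoff 20); vs b3: a4 (payoff 20).
Agent 2's best responses — vs a1: b3 (payoff 13); vs a2: b1 (payoff 16); vs a3: b2 (payoff 20); vs a4: b1 (payoff 14).
No cell has both players best-responding. For instance, Agent 1's best reply to b1 is a3, but against a3 Agent 2 prefers b2 over b1.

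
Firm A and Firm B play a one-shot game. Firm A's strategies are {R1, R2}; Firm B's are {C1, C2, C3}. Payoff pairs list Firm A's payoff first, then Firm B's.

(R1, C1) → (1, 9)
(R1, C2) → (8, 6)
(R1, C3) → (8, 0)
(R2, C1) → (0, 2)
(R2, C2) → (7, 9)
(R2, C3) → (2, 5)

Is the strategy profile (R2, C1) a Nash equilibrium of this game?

No

Holding Firm B at C1: Firm A gets 0 from R2 but could get 1 by switching to R1. Firm A has a profitable deviation.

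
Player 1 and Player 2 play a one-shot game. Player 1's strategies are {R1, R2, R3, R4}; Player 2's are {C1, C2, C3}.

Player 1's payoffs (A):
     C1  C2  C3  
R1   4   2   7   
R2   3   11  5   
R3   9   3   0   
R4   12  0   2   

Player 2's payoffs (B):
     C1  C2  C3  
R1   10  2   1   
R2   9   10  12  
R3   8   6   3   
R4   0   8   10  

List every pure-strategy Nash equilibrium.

No pure-strategy Nash equilibrium

A profile is a Nash equilibrium when each player is best-responding to the other.
Player 1's best responses — vs C1: R4 (payoff 12); vs C2: R2 (payoff 11); vs C3: R1 (payoff 7).
Player 2's best responses — vs R1: C1 (payoff 10); vs R2: C3 (payoff 12); vs R3: C1 (payoff 8); vs R4: C3 (payoff 10).
No cell has both players best-responding. For instance, Player 1's best reply to C2 is R2, but against R2 Player 2 prefers C3 over C2.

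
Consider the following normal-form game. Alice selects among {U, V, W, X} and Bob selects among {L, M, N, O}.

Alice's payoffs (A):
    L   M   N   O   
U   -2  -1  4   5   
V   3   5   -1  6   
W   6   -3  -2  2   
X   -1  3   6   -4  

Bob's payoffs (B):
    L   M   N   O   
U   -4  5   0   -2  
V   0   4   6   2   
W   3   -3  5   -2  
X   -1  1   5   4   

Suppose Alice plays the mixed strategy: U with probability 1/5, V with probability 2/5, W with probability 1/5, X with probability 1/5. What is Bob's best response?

Compute Bob's expected payoff from each pure strategy against the given mix.
L: (1/5)·(-4) + (2/5)·0 + (1/5)·3 + (1/5)·(-1) = -2/5
M: (1/5)·5 + (2/5)·4 + (1/5)·(-3) + (1/5)·1 = 11/5
N: (1/5)·0 + (2/5)·6 + (1/5)·5 + (1/5)·5 = 22/5
O: (1/5)·(-2) + (2/5)·2 + (1/5)·(-2) + (1/5)·4 = 4/5
Highest expected payoff is 22/5, from N.

N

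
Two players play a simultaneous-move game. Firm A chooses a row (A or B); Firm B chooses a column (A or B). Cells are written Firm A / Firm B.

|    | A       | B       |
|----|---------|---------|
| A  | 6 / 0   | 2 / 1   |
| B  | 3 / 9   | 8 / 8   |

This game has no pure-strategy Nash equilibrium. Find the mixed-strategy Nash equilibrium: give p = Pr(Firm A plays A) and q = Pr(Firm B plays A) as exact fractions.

In a mixed NE each player is indifferent between their pure strategies, so the opponent's mix sets the indifference.
Firm B indifferent between A and B: p·0 + (1−p)·9 = p·1 + (1−p)·8 ⟹ 9 + (-9)p = 8 + (-7)p ⟹ p = 1/2.
Firm A indifferent between A and B: q·6 + (1−q)·2 = q·3 + (1−q)·8 ⟹ 2 + 4q = 8 + (-5)q ⟹ q = 2/3.

p = 1/2, q = 2/3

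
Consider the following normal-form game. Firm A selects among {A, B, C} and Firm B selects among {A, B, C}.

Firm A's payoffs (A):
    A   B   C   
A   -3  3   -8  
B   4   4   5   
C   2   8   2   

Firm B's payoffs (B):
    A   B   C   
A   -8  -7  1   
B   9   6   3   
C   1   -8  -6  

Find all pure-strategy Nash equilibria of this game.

(B, A)

Check mutual best responses: a cell is a NE iff neither player can gain by unilaterally deviating.
Firm A's best responses — vs A: B (payoff 4); vs B: C (payoff 8); vs C: B (payoff 5).
Firm B's best responses — vs A: C (payoff 1); vs B: A (payoff 9); vs C: A (payoff 1).
The only mutual best response is (B, A); neither player gains by switching there.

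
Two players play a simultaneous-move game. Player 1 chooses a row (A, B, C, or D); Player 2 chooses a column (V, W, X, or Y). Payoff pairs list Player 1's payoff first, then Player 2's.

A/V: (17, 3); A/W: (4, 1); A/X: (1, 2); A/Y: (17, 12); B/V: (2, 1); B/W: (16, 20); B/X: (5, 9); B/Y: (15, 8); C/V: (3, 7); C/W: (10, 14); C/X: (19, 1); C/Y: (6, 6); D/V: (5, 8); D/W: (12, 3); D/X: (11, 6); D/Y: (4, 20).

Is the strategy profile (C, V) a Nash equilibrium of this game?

No

Holding Player 2 at V: Player 1 gets 3 from C but could get 17 by switching to A. Player 1 has a profitable deviation.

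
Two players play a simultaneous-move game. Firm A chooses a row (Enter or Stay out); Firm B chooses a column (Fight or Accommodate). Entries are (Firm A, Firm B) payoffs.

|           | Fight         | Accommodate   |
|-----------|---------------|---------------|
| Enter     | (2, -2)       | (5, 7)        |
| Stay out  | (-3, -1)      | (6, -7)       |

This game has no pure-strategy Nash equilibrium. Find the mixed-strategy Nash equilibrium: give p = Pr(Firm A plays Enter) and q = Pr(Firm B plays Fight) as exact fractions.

p = 2/5, q = 1/6

Each player's mixing probability is pinned down by making the *other* player indifferent.
Firm B indifferent between Fight and Accommodate: p·(-2) + (1−p)·(-1) = p·7 + (1−p)·(-7) ⟹ (-1) + (-1)p = (-7) + 14p ⟹ p = 2/5.
Firm A indifferent between Enter and Stay out: q·2 + (1−q)·5 = q·(-3) + (1−q)·6 ⟹ 5 + (-3)q = 6 + (-9)q ⟹ q = 1/6.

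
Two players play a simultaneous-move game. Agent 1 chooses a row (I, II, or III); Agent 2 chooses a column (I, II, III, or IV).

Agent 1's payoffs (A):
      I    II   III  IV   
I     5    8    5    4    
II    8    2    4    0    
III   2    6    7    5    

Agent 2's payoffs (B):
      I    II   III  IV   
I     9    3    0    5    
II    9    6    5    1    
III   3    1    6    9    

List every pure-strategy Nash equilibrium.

A profile is a Nash equilibrium when each player is best-responding to the other.
Agent 1's best responses — vs I: II (payoff 8); vs II: I (payoff 8); vs III: III (payoff 7); vs IV: III (payoff 5).
Agent 2's best responses — vs I: I (payoff 9); vs II: I (payoff 9); vs III: IV (payoff 9).
Mutual best responses occur at (II, I) and (III, IV); at each, neither player gains by switching.

(II, I) and (III, IV)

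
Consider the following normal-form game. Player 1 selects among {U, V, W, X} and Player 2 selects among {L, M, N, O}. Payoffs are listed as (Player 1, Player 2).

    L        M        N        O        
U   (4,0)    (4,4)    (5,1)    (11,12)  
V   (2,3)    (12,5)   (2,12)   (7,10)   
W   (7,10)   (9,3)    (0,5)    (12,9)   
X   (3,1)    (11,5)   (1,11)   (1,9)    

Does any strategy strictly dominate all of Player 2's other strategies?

A strategy is strictly dominant if it gives Player 2 a strictly higher payoff than every other strategy, against every choice by the opponent.
L is not dominant: against U, M gives 4 > 0.
M is not dominant: against U, O gives 12 > 4.
N is not dominant: against U, M gives 4 > 1.
O is not dominant: against V, N gives 12 > 10.
No single strategy is best against every opponent action.

None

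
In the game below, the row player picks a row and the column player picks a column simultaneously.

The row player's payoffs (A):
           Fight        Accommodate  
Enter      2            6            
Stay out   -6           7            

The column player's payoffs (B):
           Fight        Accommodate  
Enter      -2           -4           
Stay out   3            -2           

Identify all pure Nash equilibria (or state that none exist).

A profile is a Nash equilibrium when each player is best-responding to the other.
The row player's best responses — vs Fight: Enter (payoff 2); vs Accommodate: Stay out (payoff 7).
The column player's best responses — vs Enter: Fight (payoff -2); vs Stay out: Fight (payoff 3).
The only mutual best response is (Enter, Fight); neither player gains by switching there.

(Enter, Fight)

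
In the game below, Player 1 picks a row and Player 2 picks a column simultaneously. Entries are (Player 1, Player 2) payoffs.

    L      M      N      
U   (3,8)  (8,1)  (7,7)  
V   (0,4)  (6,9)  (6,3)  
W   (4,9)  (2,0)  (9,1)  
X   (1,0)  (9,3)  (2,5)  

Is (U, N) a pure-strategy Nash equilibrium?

No

Holding Player 2 at N: Player 1 gets 7 from U but could get 9 by switching to W. Player 1 has a profitable deviation.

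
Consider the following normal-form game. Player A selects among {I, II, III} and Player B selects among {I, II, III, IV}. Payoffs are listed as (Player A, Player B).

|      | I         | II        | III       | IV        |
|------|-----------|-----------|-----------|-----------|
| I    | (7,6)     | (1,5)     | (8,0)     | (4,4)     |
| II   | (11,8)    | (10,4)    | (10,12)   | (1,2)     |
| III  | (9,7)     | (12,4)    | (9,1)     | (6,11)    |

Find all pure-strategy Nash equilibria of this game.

Check mutual best responses: a cell is a NE iff neither player can gain by unilaterally deviating.
Player A's best responses — vs I: II (payoff 11); vs II: III (payoff 12); vs III: II (payoff 10); vs IV: III (payoff 6).
Player B's best responses — vs I: I (payoff 6); vs II: III (payoff 12); vs III: IV (payoff 11).
Mutual best responses occur at (II, III) and (III, IV); at each, neither player gains by switching.

(II, III) and (III, IV)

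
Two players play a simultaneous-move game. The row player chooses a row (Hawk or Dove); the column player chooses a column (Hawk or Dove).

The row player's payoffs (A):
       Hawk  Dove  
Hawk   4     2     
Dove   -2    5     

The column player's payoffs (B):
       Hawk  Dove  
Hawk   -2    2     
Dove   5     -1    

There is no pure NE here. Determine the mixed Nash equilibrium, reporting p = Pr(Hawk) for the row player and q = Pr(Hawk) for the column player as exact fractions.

Each player's mixing probability is pinned down by making the *other* player indifferent.
The column player indifferent between Hawk and Dove: p·(-2) + (1−p)·5 = p·2 + (1−p)·(-1) ⟹ 5 + (-7)p = (-1) + 3p ⟹ p = 3/5.
The row player indifferent between Hawk and Dove: q·4 + (1−q)·2 = q·(-2) + (1−q)·5 ⟹ 2 + 2q = 5 + (-7)q ⟹ q = 1/3.

p = 3/5, q = 1/3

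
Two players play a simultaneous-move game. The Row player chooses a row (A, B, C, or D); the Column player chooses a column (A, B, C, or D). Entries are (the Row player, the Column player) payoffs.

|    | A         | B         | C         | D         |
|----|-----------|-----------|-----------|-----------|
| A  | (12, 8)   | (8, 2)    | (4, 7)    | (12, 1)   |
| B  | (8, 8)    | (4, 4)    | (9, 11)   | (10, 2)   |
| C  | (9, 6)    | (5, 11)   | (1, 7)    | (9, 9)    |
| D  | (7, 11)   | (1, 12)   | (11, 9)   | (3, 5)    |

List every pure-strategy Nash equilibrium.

(A, A)

A profile is a Nash equilibrium when each player is best-responding to the other.
The Row player's best responses — vs A: A (payoff 12); vs B: A (payoff 8); vs C: D (payoff 11); vs D: A (payoff 12).
The Column player's best responses — vs A: A (payoff 8); vs B: C (payoff 11); vs C: B (payoff 11); vs D: B (payoff 12).
The only mutual best response is (A, A); neither player gains by switching there.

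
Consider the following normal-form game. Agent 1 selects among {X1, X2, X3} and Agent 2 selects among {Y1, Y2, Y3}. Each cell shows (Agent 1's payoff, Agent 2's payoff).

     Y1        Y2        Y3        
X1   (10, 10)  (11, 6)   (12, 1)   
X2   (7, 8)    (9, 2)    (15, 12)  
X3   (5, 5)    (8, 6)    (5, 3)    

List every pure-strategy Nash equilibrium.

Check mutual best responses: a cell is a NE iff neither player can gain by unilaterally deviating.
Agent 1's best responses — vs Y1: X1 (payoff 10); vs Y2: X1 (payoff 11); vs Y3: X2 (payoff 15).
Agent 2's best responses — vs X1: Y1 (payoff 10); vs X2: Y3 (payoff 12); vs X3: Y2 (payoff 6).
Mutual best responses occur at (X1, Y1) and (X2, Y3); at each, neither player gains by switching.

(X1, Y1) and (X2, Y3)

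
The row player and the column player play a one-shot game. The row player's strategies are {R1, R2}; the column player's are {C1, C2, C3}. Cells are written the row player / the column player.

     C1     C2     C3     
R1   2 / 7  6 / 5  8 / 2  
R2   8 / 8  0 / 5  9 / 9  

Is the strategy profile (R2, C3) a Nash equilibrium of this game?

Holding the column player at C3: the row player gets 9 from R2, versus 8 from R1. No profitable deviation for the row player.
Holding the row player at R2: the column player gets 9 from C3, versus 8 from C1, 5 from C2. No profitable deviation for the column player either.

Yes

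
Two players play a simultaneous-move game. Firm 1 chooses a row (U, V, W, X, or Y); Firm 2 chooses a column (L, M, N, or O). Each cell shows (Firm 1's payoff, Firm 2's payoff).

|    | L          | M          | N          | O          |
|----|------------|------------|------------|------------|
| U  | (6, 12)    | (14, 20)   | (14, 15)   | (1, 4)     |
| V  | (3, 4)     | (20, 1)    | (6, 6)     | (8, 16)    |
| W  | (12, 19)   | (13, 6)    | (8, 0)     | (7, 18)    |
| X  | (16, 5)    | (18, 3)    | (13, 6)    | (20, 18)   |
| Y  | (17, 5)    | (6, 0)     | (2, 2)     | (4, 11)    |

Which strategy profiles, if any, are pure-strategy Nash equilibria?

(X, O)

Find each player's best response to every opponent strategy; NE are the intersections.
Firm 1's best responses — vs L: Y (payoff 17); vs M: V (payoff 20); vs N: U (payoff 14); vs O: X (payoff 20).
Firm 2's best responses — vs U: M (payoff 20); vs V: O (payoff 16); vs W: L (payoff 19); vs X: O (payoff 18); vs Y: O (payoff 11).
The only mutual best response is (X, O); neither player gains by switching there.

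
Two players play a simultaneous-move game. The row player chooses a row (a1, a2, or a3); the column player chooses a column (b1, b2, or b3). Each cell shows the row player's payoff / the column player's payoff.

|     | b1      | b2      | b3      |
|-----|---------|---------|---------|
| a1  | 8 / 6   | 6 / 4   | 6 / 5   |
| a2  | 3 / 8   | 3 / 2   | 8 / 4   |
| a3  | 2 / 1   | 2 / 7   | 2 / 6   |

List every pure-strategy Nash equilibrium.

Find each player's best response to every opponent strategy; NE are the intersections.
The row player's best responses — vs b1: a1 (payoff 8); vs b2: a1 (payoff 6); vs b3: a2 (payoff 8).
The column player's best responses — vs a1: b1 (payoff 6); vs a2: b1 (payoff 8); vs a3: b2 (payoff 7).
The only mutual best response is (a1, b1); neither player gains by switching there.

(a1, b1)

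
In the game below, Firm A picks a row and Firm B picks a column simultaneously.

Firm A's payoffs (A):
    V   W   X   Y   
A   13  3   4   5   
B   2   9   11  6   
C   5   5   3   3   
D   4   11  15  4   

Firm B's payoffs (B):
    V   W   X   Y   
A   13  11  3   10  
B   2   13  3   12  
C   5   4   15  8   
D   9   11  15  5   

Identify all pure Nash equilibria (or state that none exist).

Check mutual best responses: a cell is a NE iff neither player can gain by unilaterally deviating.
Firm A's best responses — vs V: A (payoff 13); vs W: D (payoff 11); vs X: D (payoff 15); vs Y: B (payoff 6).
Firm B's best responses — vs A: V (payoff 13); vs B: W (payoff 13); vs C: X (payoff 15); vs D: X (payoff 15).
Mutual best responses occur at (A, V) and (D, X); at each, neither player gains by switching.

(A, V) and (D, X)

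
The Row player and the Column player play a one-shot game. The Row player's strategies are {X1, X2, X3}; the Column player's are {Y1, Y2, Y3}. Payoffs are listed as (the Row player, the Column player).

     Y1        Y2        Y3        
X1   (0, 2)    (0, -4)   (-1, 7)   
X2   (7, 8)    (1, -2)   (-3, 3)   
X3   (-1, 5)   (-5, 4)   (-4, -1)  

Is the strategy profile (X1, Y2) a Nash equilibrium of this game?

Holding the Column player at Y2: the Row player gets 0 from X1 but could get 1 by switching to X2. The Row player has a profitable deviation.

No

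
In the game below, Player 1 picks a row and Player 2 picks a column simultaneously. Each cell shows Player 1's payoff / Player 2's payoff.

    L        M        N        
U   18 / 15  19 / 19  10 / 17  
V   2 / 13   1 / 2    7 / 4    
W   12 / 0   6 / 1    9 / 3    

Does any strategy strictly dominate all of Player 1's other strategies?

A strategy is strictly dominant if it gives Player 1 a strictly higher payoff than every other strategy, against every choice by the opponent.
U strictly dominates: vs L: 18 > each of {2, 12}; vs M: 19 > each of {1, 6}; vs N: 10 > each of {7, 9}.

U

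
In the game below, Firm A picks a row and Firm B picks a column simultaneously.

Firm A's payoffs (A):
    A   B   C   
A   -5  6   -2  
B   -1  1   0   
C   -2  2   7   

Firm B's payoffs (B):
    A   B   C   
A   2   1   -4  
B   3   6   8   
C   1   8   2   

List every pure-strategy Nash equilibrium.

Check mutual best responses: a cell is a NE iff neither player can gain by unilaterally deviating.
Firm A's best responses — vs A: B (payoff -1); vs B: A (payoff 6); vs C: C (payoff 7).
Firm B's best responses — vs A: A (payoff 2); vs B: C (payoff 8); vs C: B (payoff 8).
No cell has both players best-responding. For instance, Firm A's best reply to B is A, but against A Firm B prefers A over B.

There is no pure-strategy Nash equilibrium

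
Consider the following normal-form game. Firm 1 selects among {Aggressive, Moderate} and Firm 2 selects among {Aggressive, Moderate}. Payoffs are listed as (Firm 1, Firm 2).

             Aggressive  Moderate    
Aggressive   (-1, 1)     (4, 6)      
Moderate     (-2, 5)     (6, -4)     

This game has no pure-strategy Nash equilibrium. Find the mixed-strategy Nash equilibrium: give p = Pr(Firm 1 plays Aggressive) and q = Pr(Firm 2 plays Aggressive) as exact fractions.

Each player's mixing probability is pinned down by making the *other* player indifferent.
Firm 2 indifferent between Aggressive and Moderate: p·1 + (1−p)·5 = p·6 + (1−p)·(-4) ⟹ 5 + (-4)p = (-4) + 10p ⟹ p = 9/14.
Firm 1 indifferent between Aggressive and Moderate: q·(-1) + (1−q)·4 = q·(-2) + (1−q)·6 ⟹ 4 + (-5)q = 6 + (-8)q ⟹ q = 2/3.

p = 9/14, q = 2/3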